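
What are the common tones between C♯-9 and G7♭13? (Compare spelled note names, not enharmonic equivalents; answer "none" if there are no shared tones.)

C♯-9: C# E G# B D#
G7♭13: G B D F Eb
Common to both → B.

B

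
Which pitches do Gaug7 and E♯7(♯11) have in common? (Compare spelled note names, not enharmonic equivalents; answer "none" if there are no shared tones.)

D#

Gaug7: G B D# F
E♯7(♯11): E# G## B# D# A##
Common to both → D#.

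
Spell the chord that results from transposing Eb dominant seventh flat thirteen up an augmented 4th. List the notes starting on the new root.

A C-sharp E G F

An augmented 4th up from E-flat is A, so the new chord is A dominant seventh flat thirteen.
- root: A
- major 3rd: C-sharp
- perfect 5th: E
- minor 7th: G
- minor 13th: F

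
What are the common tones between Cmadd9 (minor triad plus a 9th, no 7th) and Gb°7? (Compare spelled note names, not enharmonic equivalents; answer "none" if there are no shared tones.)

Cmadd9: C E♭ G D
Gb°7: G♭ B𝄫 D𝄫 F𝄫
Common to both → none.

none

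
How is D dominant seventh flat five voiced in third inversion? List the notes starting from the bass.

C  D  F-sharp  A-flat

D dominant seventh flat five = D–F-sharp–A-flat–C; third inversion → seventh (C) lowest.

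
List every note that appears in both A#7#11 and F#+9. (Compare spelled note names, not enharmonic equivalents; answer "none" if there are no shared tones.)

A#  C##  G#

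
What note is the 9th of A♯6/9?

B♯

A♯6/9 is built on A♯; its 9th is a major 9th above the root.
A second above A uses the letter B, and the major 9th above A♯ is B♯.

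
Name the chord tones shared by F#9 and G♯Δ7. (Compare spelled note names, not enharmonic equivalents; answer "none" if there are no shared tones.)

F#9 = F#, A#, C#, E, G#.
G♯Δ7 = G#, B#, D#, F##.
Shared: G#.

G#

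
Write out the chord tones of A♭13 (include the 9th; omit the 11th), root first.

Ab C Eb Gb Bb F

Root Ab, quality dominant thirteenth:
Ab — root
C — major 3rd
Eb — perfect 5th
Gb — minor 7th
Bb — major 9th
F — major 13th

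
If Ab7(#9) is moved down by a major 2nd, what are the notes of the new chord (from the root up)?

A♭ down a major 2nd → G♭. New chord: G♭ dominant seventh sharp nine.
- root: G♭
- major 3rd: B♭
- perfect 5th: D♭
- minor 7th: F♭
- augmented 9th: A

G♭ B♭ D♭ F♭ A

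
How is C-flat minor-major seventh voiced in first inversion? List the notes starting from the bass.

E-double-flat, G-flat, B-flat, C-flat

C-flat minor-major seventh = C-flat–E-double-flat–G-flat–B-flat; first inversion → third (E-double-flat) lowest.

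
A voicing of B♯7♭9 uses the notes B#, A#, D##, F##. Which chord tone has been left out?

B♯7♭9 = B#, D##, F##, A#, C#. The voicing lacks the 9th (minor 9th), C#.

C#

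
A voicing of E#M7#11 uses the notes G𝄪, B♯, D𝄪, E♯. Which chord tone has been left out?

E#M7#11 = E♯, G𝄪, B♯, D𝄪, A𝄪. The voicing lacks the 11th (augmented 11th), A𝄪.

A𝄪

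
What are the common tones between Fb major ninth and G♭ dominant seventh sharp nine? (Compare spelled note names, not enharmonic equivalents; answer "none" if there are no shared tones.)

F-flat  G-flat

Fb major ninth = F-flat, A-flat, C-flat, E-flat, G-flat.
G♭ dominant seventh sharp nine = G-flat, B-flat, D-flat, F-flat, A.
Shared: F-flat, G-flat.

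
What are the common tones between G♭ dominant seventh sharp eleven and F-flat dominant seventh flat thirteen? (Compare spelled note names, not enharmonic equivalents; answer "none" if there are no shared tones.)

Fb

G♭ dominant seventh sharp eleven: Gb Bb Db Fb C
F-flat dominant seventh flat thirteen: Fb Ab Cb Ebb Dbb
Common to both → Fb.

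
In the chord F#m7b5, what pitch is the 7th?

E

F#m7b5 is built on F#; its 7th is a minor 7th above the root.
A seventh above F uses the letter E, and the minor 7th above F# is E.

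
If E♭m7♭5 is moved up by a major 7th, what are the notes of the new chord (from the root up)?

A major 7th up from Eb is D, so the new chord is D half-diminished seventh.
D — root
F — minor 3rd
Ab — diminished 5th
C — minor 7th

D, F, Ab, C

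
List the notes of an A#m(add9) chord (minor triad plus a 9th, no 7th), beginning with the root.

A♯ – C♯ – E♯ – B♯

A#m(add9): minor added-ninth on A♯.
A♯ — root
C♯ — minor 3rd
E♯ — perfect 5th
B♯ — major 9th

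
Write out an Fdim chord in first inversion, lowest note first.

Ab – Cb – F

Fdim = F–Ab–Cb; first inversion → third (Ab) lowest.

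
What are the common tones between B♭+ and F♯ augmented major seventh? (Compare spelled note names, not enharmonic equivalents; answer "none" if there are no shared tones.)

F#

B♭+: Bb D F#
F♯ augmented major seventh: F# A# C## E#
Common to both → F#.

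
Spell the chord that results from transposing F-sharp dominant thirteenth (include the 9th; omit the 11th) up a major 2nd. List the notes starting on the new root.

G#, B#, D#, F#, A#, E#

A major 2nd up from F# is G#, so the new chord is G# dominant thirteenth.
Root: G#
Major 3rd (3rd): B#
Perfect 5th (5th): D#
Minor 7th (7th): F#
Major 9th (9th): A#
Major 13th (13th): E#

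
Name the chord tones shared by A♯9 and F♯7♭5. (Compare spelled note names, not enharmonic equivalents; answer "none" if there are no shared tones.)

A#

A♯9 = A#, C##, E#, G#, B#.
F♯7♭5 = F#, A#, C, E.
Shared: A#.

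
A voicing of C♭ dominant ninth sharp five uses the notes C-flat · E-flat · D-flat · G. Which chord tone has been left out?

C♭ dominant ninth sharp five = C-flat, E-flat, G, B-double-flat, D-flat. The voicing lacks the 7th (minor 7th), B-double-flat.

B-double-flat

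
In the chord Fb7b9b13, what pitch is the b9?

Gbb

Fb7b9b13 is built on Fb; its 9th is a minor 9th above the root.
A second above F uses the letter G, and the minor 9th above Fb is Gbb.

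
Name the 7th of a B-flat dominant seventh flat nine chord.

A-flat

Root of B-flat dominant seventh flat nine = B-flat. The 7th is a minor 7th: B-flat up a minor 7th → A-flat.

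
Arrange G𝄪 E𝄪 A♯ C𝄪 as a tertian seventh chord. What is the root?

A♯

Arranged so that each adjacent pair is a third by letter name: A♯ – C𝄪 – E𝄪 – G𝄪.
The bottom of that stack, A♯, is the root (this is A♯ augmented major seventh).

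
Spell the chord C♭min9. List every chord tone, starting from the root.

C♭ E𝄫 G♭ B𝄫 D♭

C♭min9 is a minor ninth built on C♭.
Root: C♭
Minor 3rd (3rd): E𝄫
Perfect 5th (5th): G♭
Minor 7th (7th): B𝄫
Major 9th (9th): D♭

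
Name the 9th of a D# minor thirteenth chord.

E-sharp

Root of D# minor thirteenth = D-sharp. The 9th is a major 9th: D-sharp up a major 9th → E-sharp.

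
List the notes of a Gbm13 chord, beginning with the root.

Gb Bbb Db Fb Ab Cb Eb

Gbm13 is a minor thirteenth built on Gb.
Gb — root
Bbb — minor 3rd
Db — perfect 5th
Fb — minor 7th
Ab — major 9th
Cb — perfect 11th
Eb — major 13th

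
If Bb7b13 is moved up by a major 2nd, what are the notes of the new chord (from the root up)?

C  E  G  B♭  A♭

B♭ up a major 2nd → C. New chord: C dominant seventh flat thirteen.
root → C
3rd (major 3rd) → E
5th (perfect 5th) → G
7th (minor 7th) → B♭
13th (minor 13th) → A♭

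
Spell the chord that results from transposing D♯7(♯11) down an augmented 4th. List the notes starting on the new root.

An augmented 4th down from D# is A, so the new chord is A dominant seventh sharp eleven.
Root: A
Major 3rd (3rd): C#
Perfect 5th (5th): E
Minor 7th (7th): G
Augmented 11th (11th): D#

A, C#, E, G, D#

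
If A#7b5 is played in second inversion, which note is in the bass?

E

A#7b5 = A#–C##–E–G#. Second inversion → fifth in the bass = E.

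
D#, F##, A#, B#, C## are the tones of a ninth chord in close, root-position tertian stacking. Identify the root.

Arranged so that each adjacent pair is a third by letter name: B# – D# – F## – A# – C##.
The bottom of that stack, B#, is the root (this is B# minor ninth).

B#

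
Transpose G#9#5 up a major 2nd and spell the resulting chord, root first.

A# C## E## G# B#

A major 2nd up from G# is A#, so the new chord is A# dominant ninth sharp five.
A# — root
C## — major 3rd
E## — augmented 5th
G# — minor 7th
B# — major 9th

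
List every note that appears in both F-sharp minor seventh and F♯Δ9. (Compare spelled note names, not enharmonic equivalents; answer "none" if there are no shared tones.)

F-sharp minor seventh = F#, A, C#, E.
F♯Δ9 = F#, A#, C#, E#, G#.
Shared: F#, C#.

F# C#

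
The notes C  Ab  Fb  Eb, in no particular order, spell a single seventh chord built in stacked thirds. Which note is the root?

Arranged so that each adjacent pair is a third by letter name: Fb – Ab – C – Eb.
The bottom of that stack, Fb, is the root (this is Fb augmented major seventh).

Fb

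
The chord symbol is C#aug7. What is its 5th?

C#aug7 is built on C#; its 5th is an augmented 5th above the root.
A fifth above C uses the letter G, and the augmented 5th above C# is G##.

G##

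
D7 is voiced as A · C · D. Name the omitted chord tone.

D7 = D, F#, A, C. The voicing lacks the 3rd (major 3rd), F#.

F#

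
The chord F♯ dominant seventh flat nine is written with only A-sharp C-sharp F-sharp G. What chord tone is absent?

E

The full F♯ dominant seventh flat nine chord is F-sharp, A-sharp, C-sharp, E, G.
Comparing with the voicing, the minor 7th (7th) — E — is absent.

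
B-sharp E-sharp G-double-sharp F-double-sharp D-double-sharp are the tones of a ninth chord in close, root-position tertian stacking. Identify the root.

E-sharp

Arranged so that each adjacent pair is a third by letter name: E-sharp – G-double-sharp – B-sharp – D-double-sharp – F-double-sharp.
The bottom of that stack, E-sharp, is the root (this is E-sharp major ninth).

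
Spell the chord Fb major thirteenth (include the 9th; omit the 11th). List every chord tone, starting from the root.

Fb, Ab, Cb, Eb, Gb, Db

Fb major thirteenth: major thirteenth on Fb.
root → Fb
3rd (major 3rd) → Ab
5th (perfect 5th) → Cb
7th (major 7th) → Eb
9th (major 9th) → Gb
13th (major 13th) → Db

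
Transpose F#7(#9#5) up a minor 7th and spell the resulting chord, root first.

E G♯ B♯ D F𝄪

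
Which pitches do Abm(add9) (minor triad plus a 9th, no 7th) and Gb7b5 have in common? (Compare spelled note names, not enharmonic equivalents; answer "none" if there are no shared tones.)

Abm(add9) = Ab, Cb, Eb, Bb.
Gb7b5 = Gb, Bb, Dbb, Fb.
Shared: Bb.

Bb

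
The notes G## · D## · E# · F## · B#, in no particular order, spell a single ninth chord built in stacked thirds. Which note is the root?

E#

Stacking in thirds gives E# – G## – B# – D## – F##, so E# is the root — E# major ninth.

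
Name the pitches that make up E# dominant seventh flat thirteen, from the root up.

E-sharp G-double-sharp B-sharp D-sharp C-sharp

Root E-sharp, quality dominant seventh flat thirteen:
Root: E-sharp
Major 3rd (3rd): G-double-sharp
Perfect 5th (5th): B-sharp
Minor 7th (7th): D-sharp
Minor 13th (13th): C-sharp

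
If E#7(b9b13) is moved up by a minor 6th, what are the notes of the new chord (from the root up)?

C♯, E♯, G♯, B, D, A

A minor 6th up from E♯ is C♯, so the new chord is C♯ dominant seventh flat nine flat thirteen.
Root: C♯
Major 3rd (3rd): E♯
Perfect 5th (5th): G♯
Minor 7th (7th): B
Minor 9th (9th): D
Minor 13th (13th): A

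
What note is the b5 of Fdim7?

Cb

Fdim7 is built on F; its 5th is a diminished 5th above the root.
A fifth above F uses the letter C, and the diminished 5th above F is Cb.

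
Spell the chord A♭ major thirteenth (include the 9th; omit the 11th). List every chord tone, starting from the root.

Root Ab, quality major thirteenth:
- root: Ab
- major 3rd: C
- perfect 5th: Eb
- major 7th: G
- major 9th: Bb
- major 13th: F

Ab C Eb G Bb F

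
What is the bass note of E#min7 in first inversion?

E#min7 = E#–G#–B#–D#. First inversion → third in the bass = G#.

G#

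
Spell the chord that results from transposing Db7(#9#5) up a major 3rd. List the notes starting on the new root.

F – A – C# – Eb – G#

Transposed root: Db → F (major 3rd up). So we spell F dominant seventh sharp nine sharp five:
root → F
3rd (major 3rd) → A
5th (augmented 5th) → C#
7th (minor 7th) → Eb
9th (augmented 9th) → G#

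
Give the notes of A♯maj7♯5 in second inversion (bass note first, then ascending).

E## – G## – A# – C##

In root position, A♯maj7♯5 is A#–C##–E##–G##.
Second inversion puts the fifth (E##) in the bass.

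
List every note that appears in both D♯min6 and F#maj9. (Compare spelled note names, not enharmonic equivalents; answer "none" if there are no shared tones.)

F#, A#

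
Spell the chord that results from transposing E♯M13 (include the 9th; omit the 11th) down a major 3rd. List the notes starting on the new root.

C# E# G# B# D# A#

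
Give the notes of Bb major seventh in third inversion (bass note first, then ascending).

A, B-flat, D, F

Bb major seventh = B-flat–D–F–A; third inversion → seventh (A) lowest.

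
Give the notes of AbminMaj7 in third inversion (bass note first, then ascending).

G, Ab, Cb, Eb

In root position, AbminMaj7 is Ab–Cb–Eb–G.
Third inversion puts the seventh (G) in the bass.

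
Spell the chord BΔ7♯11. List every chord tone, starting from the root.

BΔ7♯11: major seventh sharp eleven on B.
Root: B
Major 3rd (3rd): D#
Perfect 5th (5th): F#
Major 7th (7th): A#
Augmented 11th (11th): E#

B D# F# A# E#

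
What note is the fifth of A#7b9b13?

E#

Root of A#7b9b13 = A#. The 5th is a perfect 5th: A# up a perfect 5th → E#.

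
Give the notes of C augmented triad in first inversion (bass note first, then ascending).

In root position, C augmented triad is C–E–G-sharp.
First inversion puts the third (E) in the bass.

E – G-sharp – C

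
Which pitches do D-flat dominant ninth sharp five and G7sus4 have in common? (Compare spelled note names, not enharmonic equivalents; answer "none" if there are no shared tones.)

F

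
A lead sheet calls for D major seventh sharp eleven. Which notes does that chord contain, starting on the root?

D  F#  A  C#  G#

D major seventh sharp eleven is a major seventh sharp eleven built on D.
root → D
3rd (major 3rd) → F#
5th (perfect 5th) → A
7th (major 7th) → C#
11th (augmented 11th) → G#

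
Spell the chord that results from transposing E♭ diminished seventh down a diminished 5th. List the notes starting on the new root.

A  C  E-flat  G-flat

A diminished 5th down from E-flat is A, so the new chord is A diminished seventh.
A — root
C — minor 3rd
E-flat — diminished 5th
G-flat — diminished 7th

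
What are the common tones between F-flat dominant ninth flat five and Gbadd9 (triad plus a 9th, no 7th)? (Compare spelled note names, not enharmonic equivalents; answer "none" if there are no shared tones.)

A♭  G♭

F-flat dominant ninth flat five = F♭, A♭, C𝄫, E𝄫, G♭.
Gbadd9 = G♭, B♭, D♭, A♭.
Shared: A♭, G♭.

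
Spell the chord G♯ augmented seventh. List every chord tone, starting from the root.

G#, B#, D##, F#

Root G#, quality augmented seventh:
- root: G#
- major 3rd: B#
- augmented 5th: D##
- minor 7th: F#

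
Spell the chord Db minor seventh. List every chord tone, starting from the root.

Root Db, quality minor seventh:
root → Db
3rd (minor 3rd) → Fb
5th (perfect 5th) → Ab
7th (minor 7th) → Cb

Db  Fb  Ab  Cb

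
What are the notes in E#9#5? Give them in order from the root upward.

E#9#5: dominant ninth sharp five on E♯.
- root: E♯
- major 3rd: G𝄪
- augmented 5th: B𝄪
- minor 7th: D♯
- major 9th: F𝄪

E♯  G𝄪  B𝄪  D♯  F𝄪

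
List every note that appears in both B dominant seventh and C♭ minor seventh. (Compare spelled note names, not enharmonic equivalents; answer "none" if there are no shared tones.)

none

B dominant seventh = B, D-sharp, F-sharp, A.
C♭ minor seventh = C-flat, E-double-flat, G-flat, B-double-flat.
Shared: none.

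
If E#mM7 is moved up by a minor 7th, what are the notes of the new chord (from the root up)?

D#, F#, A#, C##

E# up a minor 7th → D#. New chord: D# minor-major seventh.
root → D#
3rd (minor 3rd) → F#
5th (perfect 5th) → A#
7th (major 7th) → C##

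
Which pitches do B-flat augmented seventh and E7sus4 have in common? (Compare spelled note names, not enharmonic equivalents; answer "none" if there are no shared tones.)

B-flat augmented seventh = B♭, D, F♯, A♭.
E7sus4 = E, A, B, D.
Shared: D.

D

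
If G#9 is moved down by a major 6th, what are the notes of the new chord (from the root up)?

B D# F# A C#

Transposed root: G# → B (major 6th down). So we spell B dominant ninth:
Root: B
Major 3rd (3rd): D#
Perfect 5th (5th): F#
Minor 7th (7th): A
Major 9th (9th): C#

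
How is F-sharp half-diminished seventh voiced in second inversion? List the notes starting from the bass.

In root position, F-sharp half-diminished seventh is F#–A–C–E.
Second inversion puts the fifth (C) in the bass.

C, E, F#, A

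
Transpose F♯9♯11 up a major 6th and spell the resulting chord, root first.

D♯  F𝄪  A♯  C♯  E♯  G𝄪

F♯ up a major 6th → D♯. New chord: D♯ dominant ninth sharp eleven.
root → D♯
3rd (major 3rd) → F𝄪
5th (perfect 5th) → A♯
7th (minor 7th) → C♯
9th (major 9th) → E♯
11th (augmented 11th) → G𝄪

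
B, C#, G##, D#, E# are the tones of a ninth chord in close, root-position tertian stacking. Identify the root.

Stacking in thirds gives C# – E# – G## – B – D#, so C# is the root — C# dominant ninth sharp five.

C#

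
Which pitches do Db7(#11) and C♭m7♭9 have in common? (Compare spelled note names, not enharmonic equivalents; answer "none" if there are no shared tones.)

Cb

Db7(#11) = Db, F, Ab, Cb, G.
C♭m7♭9 = Cb, Ebb, Gb, Bbb, Dbb.
Shared: Cb.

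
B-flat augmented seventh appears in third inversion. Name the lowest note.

A-flat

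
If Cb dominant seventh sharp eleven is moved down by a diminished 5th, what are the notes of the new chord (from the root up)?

F, A, C, E-flat, B

C-flat down a diminished 5th → F. New chord: F dominant seventh sharp eleven.
root → F
3rd (major 3rd) → A
5th (perfect 5th) → C
7th (minor 7th) → E-flat
11th (augmented 11th) → B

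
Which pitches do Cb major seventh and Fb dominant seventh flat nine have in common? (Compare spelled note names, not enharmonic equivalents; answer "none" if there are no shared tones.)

C-flat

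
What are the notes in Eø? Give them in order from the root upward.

E – G – Bb – D

Root E, quality half-diminished seventh:
root → E
3rd (minor 3rd) → G
5th (diminished 5th) → Bb
7th (minor 7th) → D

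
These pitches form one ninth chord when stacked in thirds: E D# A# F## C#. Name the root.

D#

Arranged so that each adjacent pair is a third by letter name: D# – F## – A# – C# – E.
The bottom of that stack, D#, is the root (this is D# dominant seventh flat nine).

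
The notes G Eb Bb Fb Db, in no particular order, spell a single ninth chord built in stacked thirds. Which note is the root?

Eb

Arranged so that each adjacent pair is a third by letter name: Eb – G – Bb – Db – Fb.
The bottom of that stack, Eb, is the root (this is Eb dominant seventh flat nine).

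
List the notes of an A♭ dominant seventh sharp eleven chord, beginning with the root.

A♭ dominant seventh sharp eleven is a dominant seventh sharp eleven built on Ab.
- root: Ab
- major 3rd: C
- perfect 5th: Eb
- minor 7th: Gb
- augmented 11th: D

Ab, C, Eb, Gb, D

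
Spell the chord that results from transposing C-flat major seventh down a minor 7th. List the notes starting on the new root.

D♭, F, A♭, C

C♭ down a minor 7th → D♭. New chord: D♭ major seventh.
D♭ — root
F — major 3rd
A♭ — perfect 5th
C — major 7th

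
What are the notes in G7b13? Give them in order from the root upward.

G – B – D – F – Eb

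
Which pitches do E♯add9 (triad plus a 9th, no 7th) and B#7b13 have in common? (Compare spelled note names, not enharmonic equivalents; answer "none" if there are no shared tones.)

B#, F##

E♯add9: E# G## B# F##
B#7b13: B# D## F## A# G#
Common to both → B#, F##.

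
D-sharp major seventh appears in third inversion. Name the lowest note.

C##

D-sharp major seventh = D#–F##–A#–C##. Third inversion → seventh in the bass = C##.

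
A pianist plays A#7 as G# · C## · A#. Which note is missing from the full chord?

The full A#7 chord is A#, C##, E#, G#.
Comparing with the voicing, the perfect 5th (5th) — E# — is absent.

E#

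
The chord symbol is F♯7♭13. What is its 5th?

C#

Root of F♯7♭13 = F#. The 5th is a perfect 5th: F# up a perfect 5th → C#.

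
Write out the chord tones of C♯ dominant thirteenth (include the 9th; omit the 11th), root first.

C♯ dominant thirteenth: dominant thirteenth on C#.
Root: C#
Major 3rd (3rd): E#
Perfect 5th (5th): G#
Minor 7th (7th): B
Major 9th (9th): D#
Major 13th (13th): A#

C# – E# – G# – B – D# – A#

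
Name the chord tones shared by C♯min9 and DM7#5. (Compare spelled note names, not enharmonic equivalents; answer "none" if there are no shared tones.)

C#

C♯min9: C# E G# B D#
DM7#5: D F# A# C#
Common to both → C#.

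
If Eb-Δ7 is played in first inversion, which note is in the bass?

Eb-Δ7 in root position is Eb–Gb–Bb–D.
First inversion places the third in the bass, which is Gb.

Gb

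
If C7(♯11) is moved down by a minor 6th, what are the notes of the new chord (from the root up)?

E, G♯, B, D, A♯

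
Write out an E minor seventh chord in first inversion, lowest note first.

G  B  D  E

E minor seventh = E–G–B–D; first inversion → third (G) lowest.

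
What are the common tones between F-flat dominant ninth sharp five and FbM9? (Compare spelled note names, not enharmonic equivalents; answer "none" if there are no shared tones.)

Fb Ab Gb

F-flat dominant ninth sharp five: Fb Ab C Ebb Gb
FbM9: Fb Ab Cb Eb Gb
Common to both → Fb, Ab, Gb.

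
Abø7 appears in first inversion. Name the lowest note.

Cb

Abø7 in root position is Ab–Cb–Ebb–Gb.
First inversion places the third in the bass, which is Cb.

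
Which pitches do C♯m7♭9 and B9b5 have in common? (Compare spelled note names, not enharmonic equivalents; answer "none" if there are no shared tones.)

C♯m7♭9 = C♯, E, G♯, B, D.
B9b5 = B, D♯, F, A, C♯.
Shared: C♯, B.

C♯, B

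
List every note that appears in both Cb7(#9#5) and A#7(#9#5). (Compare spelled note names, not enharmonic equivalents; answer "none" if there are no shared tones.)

none

Cb7(#9#5) = Cb, Eb, G, Bbb, D.
A#7(#9#5) = A#, C##, E##, G#, B##.
Shared: none.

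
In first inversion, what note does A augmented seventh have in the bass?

C-sharp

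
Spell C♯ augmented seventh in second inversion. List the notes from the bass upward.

G##, B, C#, E#

C♯ augmented seventh = C#–E#–G##–B; second inversion → fifth (G##) lowest.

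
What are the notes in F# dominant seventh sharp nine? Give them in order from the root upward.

Root F#, quality dominant seventh sharp nine:
- root: F#
- major 3rd: A#
- perfect 5th: C#
- minor 7th: E
- augmented 9th: G##

F# – A# – C# – E – G##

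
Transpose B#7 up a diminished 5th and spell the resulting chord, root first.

Transposed root: B# → F# (diminished 5th up). So we spell F# dominant seventh:
Root: F#
Major 3rd (3rd): A#
Perfect 5th (5th): C#
Minor 7th (7th): E

F#, A#, C#, E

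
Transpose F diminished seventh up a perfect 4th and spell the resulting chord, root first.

Bb – Db – Fb – Abb

A perfect 4th up from F is Bb, so the new chord is Bb diminished seventh.
root → Bb
3rd (minor 3rd) → Db
5th (diminished 5th) → Fb
7th (diminished 7th) → Abb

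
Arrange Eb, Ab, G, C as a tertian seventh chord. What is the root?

Ab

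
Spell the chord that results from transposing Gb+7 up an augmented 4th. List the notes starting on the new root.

C  E  G#  Bb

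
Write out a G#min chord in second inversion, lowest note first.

In root position, G#min is G#–B–D#.
Second inversion puts the fifth (D#) in the bass.

D# – G# – B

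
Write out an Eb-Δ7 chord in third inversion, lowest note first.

D – Eb – Gb – Bb

Eb-Δ7 = Eb–Gb–Bb–D; third inversion → seventh (D) lowest.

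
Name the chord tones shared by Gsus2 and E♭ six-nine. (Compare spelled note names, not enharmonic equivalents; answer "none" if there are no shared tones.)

Gsus2: G A D
E♭ six-nine: Eb G Bb C F
Common to both → G.

G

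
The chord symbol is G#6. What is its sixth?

G#6 is built on G#; its 6th is a major 6th above the root.
A sixth above G uses the letter E, and the major 6th above G# is E#.

E#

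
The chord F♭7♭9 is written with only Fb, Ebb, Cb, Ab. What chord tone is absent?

Gbb

The full F♭7♭9 chord is Fb, Ab, Cb, Ebb, Gbb.
Comparing with the voicing, the minor 9th (9th) — Gbb — is absent.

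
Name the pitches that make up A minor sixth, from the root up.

A, C, E, F-sharp

A minor sixth is a minor sixth built on A.
Root: A
Minor 3rd (3rd): C
Perfect 5th (5th): E
Major 6th (6th): F-sharp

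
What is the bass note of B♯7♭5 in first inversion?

D##

B♯7♭5 = B#–D##–F#–A#. First inversion → third in the bass = D##.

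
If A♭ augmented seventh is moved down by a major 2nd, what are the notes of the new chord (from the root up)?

G♭, B♭, D, F♭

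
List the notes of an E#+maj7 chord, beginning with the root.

E# G## B## D##

Root E#, quality augmented major seventh:
E# — root
G## — major 3rd
B## — augmented 5th
D## — major 7th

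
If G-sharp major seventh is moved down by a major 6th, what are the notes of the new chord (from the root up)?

B, D-sharp, F-sharp, A-sharp

A major 6th down from G-sharp is B, so the new chord is B major seventh.
B — root
D-sharp — major 3rd
F-sharp — perfect 5th
A-sharp — major 7th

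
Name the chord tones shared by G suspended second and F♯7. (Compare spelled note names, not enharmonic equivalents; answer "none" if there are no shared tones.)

none

G suspended second = G, A, D.
F♯7 = F#, A#, C#, E.
Shared: none.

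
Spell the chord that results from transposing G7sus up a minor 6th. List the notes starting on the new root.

E♭ A♭ B♭ D♭

A minor 6th up from G is E♭, so the new chord is E♭ dominant seventh suspended fourth.
root → E♭
4th (perfect 4th) → A♭
5th (perfect 5th) → B♭
7th (minor 7th) → D♭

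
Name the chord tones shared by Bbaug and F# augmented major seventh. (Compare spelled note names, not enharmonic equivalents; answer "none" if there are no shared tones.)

Bbaug = B♭, D, F♯.
F# augmented major seventh = F♯, A♯, C𝄪, E♯.
Shared: F♯.

F♯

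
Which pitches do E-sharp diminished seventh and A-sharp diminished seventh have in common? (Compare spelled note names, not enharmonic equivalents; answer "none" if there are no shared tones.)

E-sharp diminished seventh: E-sharp G-sharp B D
A-sharp diminished seventh: A-sharp C-sharp E G
Common to both → none.

none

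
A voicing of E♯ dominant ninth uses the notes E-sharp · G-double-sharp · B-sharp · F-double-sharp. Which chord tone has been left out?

D-sharp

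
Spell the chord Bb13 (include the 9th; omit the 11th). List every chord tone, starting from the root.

Bb D F Ab C G

Root Bb, quality dominant thirteenth:
Root: Bb
Major 3rd (3rd): D
Perfect 5th (5th): F
Minor 7th (7th): Ab
Major 9th (9th): C
Major 13th (13th): G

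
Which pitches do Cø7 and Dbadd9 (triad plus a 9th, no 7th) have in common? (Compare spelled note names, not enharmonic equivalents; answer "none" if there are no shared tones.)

Eb

Cø7: C Eb Gb Bb
Dbadd9: Db F Ab Eb
Common to both → Eb.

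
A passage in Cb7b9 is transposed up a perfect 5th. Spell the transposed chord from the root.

Transposed root: Cb → Gb (perfect 5th up). So we spell Gb dominant seventh flat nine:
Root: Gb
Major 3rd (3rd): Bb
Perfect 5th (5th): Db
Minor 7th (7th): Fb
Minor 9th (9th): Abb

Gb, Bb, Db, Fb, Abb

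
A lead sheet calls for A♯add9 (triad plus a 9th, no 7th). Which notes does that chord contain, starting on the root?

Root A#, quality added-ninth:
root → A#
3rd (major 3rd) → C##
5th (perfect 5th) → E#
9th (major 9th) → B#

A# C## E# B#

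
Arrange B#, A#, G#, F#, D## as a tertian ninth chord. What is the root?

G#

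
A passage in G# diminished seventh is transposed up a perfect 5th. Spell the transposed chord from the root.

G# up a perfect 5th → D#. New chord: D# diminished seventh.
root → D#
3rd (minor 3rd) → F#
5th (diminished 5th) → A
7th (diminished 7th) → C

D# – F# – A – C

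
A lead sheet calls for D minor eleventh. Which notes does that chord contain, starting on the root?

D minor eleventh is a minor eleventh built on D.
D — root
F — minor 3rd
A — perfect 5th
C — minor 7th
E — major 9th
G — perfect 11th

D, F, A, C, E, G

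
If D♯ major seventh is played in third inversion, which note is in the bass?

D♯ major seventh = D#–F##–A#–C##. Third inversion → seventh in the bass = C##.

C##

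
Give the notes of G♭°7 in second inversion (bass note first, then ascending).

Dbb Fbb Gb Bbb

G♭°7 = Gb–Bbb–Dbb–Fbb; second inversion → fifth (Dbb) lowest.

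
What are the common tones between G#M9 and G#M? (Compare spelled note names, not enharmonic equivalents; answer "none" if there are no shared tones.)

G#M9: G♯ B♯ D♯ F𝄪 A♯
G#M: G♯ B♯ D♯
Common to both → G♯, B♯, D♯.

G♯  B♯  D♯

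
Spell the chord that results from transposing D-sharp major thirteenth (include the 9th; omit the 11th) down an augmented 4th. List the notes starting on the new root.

A  C#  E  G#  B  F#

Transposed root: D# → A (augmented 4th down). So we spell A major thirteenth:
root → A
3rd (major 3rd) → C#
5th (perfect 5th) → E
7th (major 7th) → G#
9th (major 9th) → B
13th (major 13th) → F#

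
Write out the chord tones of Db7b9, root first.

Db, F, Ab, Cb, Ebb

Db7b9: dominant seventh flat nine on Db.
Root: Db
Major 3rd (3rd): F
Perfect 5th (5th): Ab
Minor 7th (7th): Cb
Minor 9th (9th): Ebb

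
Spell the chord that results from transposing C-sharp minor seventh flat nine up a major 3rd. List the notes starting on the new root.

C-sharp up a major 3rd → E-sharp. New chord: E-sharp minor seventh flat nine.
E-sharp — root
G-sharp — minor 3rd
B-sharp — perfect 5th
D-sharp — minor 7th
F-sharp — minor 9th

E-sharp  G-sharp  B-sharp  D-sharp  F-sharp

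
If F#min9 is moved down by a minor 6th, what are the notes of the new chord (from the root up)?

A#, C#, E#, G#, B#

Transposed root: F# → A# (minor 6th down). So we spell A# minor ninth:
root → A#
3rd (minor 3rd) → C#
5th (perfect 5th) → E#
7th (minor 7th) → G#
9th (major 9th) → B#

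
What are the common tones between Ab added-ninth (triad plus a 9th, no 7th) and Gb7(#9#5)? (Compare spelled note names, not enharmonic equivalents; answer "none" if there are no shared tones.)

Bb

Ab added-ninth = Ab, C, Eb, Bb.
Gb7(#9#5) = Gb, Bb, D, Fb, A.
Shared: Bb.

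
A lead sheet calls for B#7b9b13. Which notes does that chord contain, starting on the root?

B#7b9b13: dominant seventh flat nine flat thirteen on B#.
Root: B#
Major 3rd (3rd): D##
Perfect 5th (5th): F##
Minor 7th (7th): A#
Minor 9th (9th): C#
Minor 13th (13th): G#

B# – D## – F## – A# – C# – G#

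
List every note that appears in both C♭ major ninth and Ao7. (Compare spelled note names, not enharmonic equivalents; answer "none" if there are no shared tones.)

C♭ major ninth: Cb Eb Gb Bb Db
Ao7: A C Eb Gb
Common to both → Eb, Gb.

Eb, Gb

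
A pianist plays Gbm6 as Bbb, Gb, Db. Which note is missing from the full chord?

Eb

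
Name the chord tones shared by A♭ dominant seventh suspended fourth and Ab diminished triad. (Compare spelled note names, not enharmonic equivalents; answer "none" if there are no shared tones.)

A-flat

A♭ dominant seventh suspended fourth = A-flat, D-flat, E-flat, G-flat.
Ab diminished triad = A-flat, C-flat, E-double-flat.
Shared: A-flat.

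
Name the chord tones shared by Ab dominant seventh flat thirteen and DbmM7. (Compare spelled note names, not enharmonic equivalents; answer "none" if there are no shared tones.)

Ab  C  Fb

Ab dominant seventh flat thirteen = Ab, C, Eb, Gb, Fb.
DbmM7 = Db, Fb, Ab, C.
Shared: Ab, C, Fb.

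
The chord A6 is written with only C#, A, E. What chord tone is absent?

F#

The full A6 chord is A, C#, E, F#.
Comparing with the voicing, the major 6th (6th) — F# — is absent.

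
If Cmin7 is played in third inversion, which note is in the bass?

Bb

Cmin7 = C–Eb–G–Bb. Third inversion → seventh in the bass = Bb.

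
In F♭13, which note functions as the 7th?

F♭13 is built on Fb; its 7th is a minor 7th above the root.
A seventh above F uses the letter E, and the minor 7th above Fb is Ebb.

Ebb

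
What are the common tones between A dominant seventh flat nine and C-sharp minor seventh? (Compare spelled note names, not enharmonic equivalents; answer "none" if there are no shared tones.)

C-sharp  E

A dominant seventh flat nine: A C-sharp E G B-flat
C-sharp minor seventh: C-sharp E G-sharp B
Common to both → C-sharp, E.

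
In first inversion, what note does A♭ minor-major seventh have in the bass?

C♭

A♭ minor-major seventh in root position is A♭–C♭–E♭–G.
First inversion places the third in the bass, which is C♭.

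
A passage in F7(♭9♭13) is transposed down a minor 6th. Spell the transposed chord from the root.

A, C#, E, G, Bb, F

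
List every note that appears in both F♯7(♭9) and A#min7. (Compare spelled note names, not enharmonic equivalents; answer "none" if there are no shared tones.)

A# C#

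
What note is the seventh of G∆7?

Root of G∆7 = G. The 7th is a major 7th: G up a major 7th → F#.

F#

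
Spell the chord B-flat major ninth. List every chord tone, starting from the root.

Bb D F A C

B-flat major ninth is a major ninth built on Bb.
- root: Bb
- major 3rd: D
- perfect 5th: F
- major 7th: A
- major 9th: C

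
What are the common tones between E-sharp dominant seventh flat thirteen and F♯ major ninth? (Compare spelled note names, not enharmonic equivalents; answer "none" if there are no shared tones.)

E-sharp dominant seventh flat thirteen: E# G## B# D# C#
F♯ major ninth: F# A# C# E# G#
Common to both → E#, C#.

E# C#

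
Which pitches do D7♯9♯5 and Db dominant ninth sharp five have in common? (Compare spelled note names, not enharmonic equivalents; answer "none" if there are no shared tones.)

none

D7♯9♯5: D F# A# C E#
Db dominant ninth sharp five: Db F A Cb Eb
Common to both → none.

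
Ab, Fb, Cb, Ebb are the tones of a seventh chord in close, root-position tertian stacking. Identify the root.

Fb

Arranged so that each adjacent pair is a third by letter name: Fb – Ab – Cb – Ebb.
The bottom of that stack, Fb, is the root (this is Fb dominant seventh).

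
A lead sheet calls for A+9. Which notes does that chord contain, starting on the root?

A+9 is a dominant ninth sharp five built on A.
Root: A
Major 3rd (3rd): C#
Augmented 5th (5th): E#
Minor 7th (7th): G
Major 9th (9th): B

A C# E# G B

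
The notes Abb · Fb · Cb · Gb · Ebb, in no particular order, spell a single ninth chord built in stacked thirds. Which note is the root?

Arranged so that each adjacent pair is a third by letter name: Fb – Abb – Cb – Ebb – Gb.
The bottom of that stack, Fb, is the root (this is Fb minor ninth).

Fb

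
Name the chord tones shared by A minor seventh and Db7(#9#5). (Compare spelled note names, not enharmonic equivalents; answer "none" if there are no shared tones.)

A minor seventh: A C E G
Db7(#9#5): D♭ F A C♭ E
Common to both → A, E.

A  E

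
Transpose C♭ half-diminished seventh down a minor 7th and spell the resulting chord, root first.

Db  Fb  Abb  Cb

Cb down a minor 7th → Db. New chord: Db half-diminished seventh.
root → Db
3rd (minor 3rd) → Fb
5th (diminished 5th) → Abb
7th (minor 7th) → Cb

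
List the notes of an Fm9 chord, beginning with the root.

Fm9: minor ninth on F.
Root: F
Minor 3rd (3rd): Ab
Perfect 5th (5th): C
Minor 7th (7th): Eb
Major 9th (9th): G

F  Ab  C  Eb  G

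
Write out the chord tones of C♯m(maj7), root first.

C#, E, G#, B#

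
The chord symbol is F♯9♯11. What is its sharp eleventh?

B#

F♯9♯11 is built on F#; its 11th is an augmented 11th above the root.
A fourth above F uses the letter B, and the augmented 11th above F# is B#.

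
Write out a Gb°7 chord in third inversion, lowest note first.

F𝄫  G♭  B𝄫  D𝄫

In root position, Gb°7 is G♭–B𝄫–D𝄫–F𝄫.
Third inversion puts the seventh (F𝄫) in the bass.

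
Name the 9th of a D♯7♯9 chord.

D♯7♯9 is built on D♯; its 9th is an augmented 9th above the root.
A second above D uses the letter E, and the augmented 9th above D♯ is E𝄪.

E𝄪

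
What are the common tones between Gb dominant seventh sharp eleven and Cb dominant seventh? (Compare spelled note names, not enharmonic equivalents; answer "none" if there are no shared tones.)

G-flat

Gb dominant seventh sharp eleven = G-flat, B-flat, D-flat, F-flat, C.
Cb dominant seventh = C-flat, E-flat, G-flat, B-double-flat.
Shared: G-flat.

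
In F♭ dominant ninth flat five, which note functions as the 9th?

Root of F♭ dominant ninth flat five = F-flat. The 9th is a major 9th: F-flat up a major 9th → G-flat.

G-flat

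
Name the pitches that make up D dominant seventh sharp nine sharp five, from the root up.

D  F-sharp  A-sharp  C  E-sharp

D dominant seventh sharp nine sharp five: dominant seventh sharp nine sharp five on D.
D — root
F-sharp — major 3rd
A-sharp — augmented 5th
C — minor 7th
E-sharp — augmented 9th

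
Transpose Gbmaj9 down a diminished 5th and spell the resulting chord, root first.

C  E  G  B  D

Transposed root: Gb → C (diminished 5th down). So we spell C major ninth:
root → C
3rd (major 3rd) → E
5th (perfect 5th) → G
7th (major 7th) → B
9th (major 9th) → D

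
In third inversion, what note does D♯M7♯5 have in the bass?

D♯M7♯5 = D#–F##–A##–C##. Third inversion → seventh in the bass = C##.

C##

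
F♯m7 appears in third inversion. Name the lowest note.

E

F♯m7 = F#–A–C#–E. Third inversion → seventh in the bass = E.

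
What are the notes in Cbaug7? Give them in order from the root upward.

C♭ – E♭ – G – B𝄫

Cbaug7 is an augmented seventh built on C♭.
root → C♭
3rd (major 3rd) → E♭
5th (augmented 5th) → G
7th (minor 7th) → B𝄫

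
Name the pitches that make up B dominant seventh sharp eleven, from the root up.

B, D-sharp, F-sharp, A, E-sharp

Root B, quality dominant seventh sharp eleven:
root → B
3rd (major 3rd) → D-sharp
5th (perfect 5th) → F-sharp
7th (minor 7th) → A
11th (augmented 11th) → E-sharp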